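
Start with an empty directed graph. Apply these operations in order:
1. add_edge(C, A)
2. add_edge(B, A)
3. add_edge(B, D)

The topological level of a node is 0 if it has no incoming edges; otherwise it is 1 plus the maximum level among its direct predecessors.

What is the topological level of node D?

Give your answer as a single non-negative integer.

Answer: 1

Derivation:
Op 1: add_edge(C, A). Edges now: 1
Op 2: add_edge(B, A). Edges now: 2
Op 3: add_edge(B, D). Edges now: 3
Compute levels (Kahn BFS):
  sources (in-degree 0): B, C
  process B: level=0
    B->A: in-degree(A)=1, level(A)>=1
    B->D: in-degree(D)=0, level(D)=1, enqueue
  process C: level=0
    C->A: in-degree(A)=0, level(A)=1, enqueue
  process D: level=1
  process A: level=1
All levels: A:1, B:0, C:0, D:1
level(D) = 1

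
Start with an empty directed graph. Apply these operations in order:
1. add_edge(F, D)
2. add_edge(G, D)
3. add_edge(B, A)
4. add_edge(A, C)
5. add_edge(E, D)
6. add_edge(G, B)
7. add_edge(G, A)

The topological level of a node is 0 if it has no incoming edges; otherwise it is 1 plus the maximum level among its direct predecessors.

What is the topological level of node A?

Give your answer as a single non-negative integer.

Answer: 2

Derivation:
Op 1: add_edge(F, D). Edges now: 1
Op 2: add_edge(G, D). Edges now: 2
Op 3: add_edge(B, A). Edges now: 3
Op 4: add_edge(A, C). Edges now: 4
Op 5: add_edge(E, D). Edges now: 5
Op 6: add_edge(G, B). Edges now: 6
Op 7: add_edge(G, A). Edges now: 7
Compute levels (Kahn BFS):
  sources (in-degree 0): E, F, G
  process E: level=0
    E->D: in-degree(D)=2, level(D)>=1
  process F: level=0
    F->D: in-degree(D)=1, level(D)>=1
  process G: level=0
    G->A: in-degree(A)=1, level(A)>=1
    G->B: in-degree(B)=0, level(B)=1, enqueue
    G->D: in-degree(D)=0, level(D)=1, enqueue
  process B: level=1
    B->A: in-degree(A)=0, level(A)=2, enqueue
  process D: level=1
  process A: level=2
    A->C: in-degree(C)=0, level(C)=3, enqueue
  process C: level=3
All levels: A:2, B:1, C:3, D:1, E:0, F:0, G:0
level(A) = 2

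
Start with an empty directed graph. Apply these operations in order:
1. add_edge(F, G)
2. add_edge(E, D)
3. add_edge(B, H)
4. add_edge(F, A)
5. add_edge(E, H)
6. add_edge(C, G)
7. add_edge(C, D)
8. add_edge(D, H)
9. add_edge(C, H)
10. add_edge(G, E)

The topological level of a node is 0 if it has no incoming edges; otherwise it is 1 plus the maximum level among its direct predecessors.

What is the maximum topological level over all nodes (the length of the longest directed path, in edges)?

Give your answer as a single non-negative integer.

Answer: 4

Derivation:
Op 1: add_edge(F, G). Edges now: 1
Op 2: add_edge(E, D). Edges now: 2
Op 3: add_edge(B, H). Edges now: 3
Op 4: add_edge(F, A). Edges now: 4
Op 5: add_edge(E, H). Edges now: 5
Op 6: add_edge(C, G). Edges now: 6
Op 7: add_edge(C, D). Edges now: 7
Op 8: add_edge(D, H). Edges now: 8
Op 9: add_edge(C, H). Edges now: 9
Op 10: add_edge(G, E). Edges now: 10
Compute levels (Kahn BFS):
  sources (in-degree 0): B, C, F
  process B: level=0
    B->H: in-degree(H)=3, level(H)>=1
  process C: level=0
    C->D: in-degree(D)=1, level(D)>=1
    C->G: in-degree(G)=1, level(G)>=1
    C->H: in-degree(H)=2, level(H)>=1
  process F: level=0
    F->A: in-degree(A)=0, level(A)=1, enqueue
    F->G: in-degree(G)=0, level(G)=1, enqueue
  process A: level=1
  process G: level=1
    G->E: in-degree(E)=0, level(E)=2, enqueue
  process E: level=2
    E->D: in-degree(D)=0, level(D)=3, enqueue
    E->H: in-degree(H)=1, level(H)>=3
  process D: level=3
    D->H: in-degree(H)=0, level(H)=4, enqueue
  process H: level=4
All levels: A:1, B:0, C:0, D:3, E:2, F:0, G:1, H:4
max level = 4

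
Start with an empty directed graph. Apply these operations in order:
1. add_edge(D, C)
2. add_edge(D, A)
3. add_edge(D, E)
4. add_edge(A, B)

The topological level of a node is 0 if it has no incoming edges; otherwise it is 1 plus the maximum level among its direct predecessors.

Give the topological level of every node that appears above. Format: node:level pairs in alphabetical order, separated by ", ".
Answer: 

Op 1: add_edge(D, C). Edges now: 1
Op 2: add_edge(D, A). Edges now: 2
Op 3: add_edge(D, E). Edges now: 3
Op 4: add_edge(A, B). Edges now: 4
Compute levels (Kahn BFS):
  sources (in-degree 0): D
  process D: level=0
    D->A: in-degree(A)=0, level(A)=1, enqueue
    D->C: in-degree(C)=0, level(C)=1, enqueue
    D->E: in-degree(E)=0, level(E)=1, enqueue
  process A: level=1
    A->B: in-degree(B)=0, level(B)=2, enqueue
  process C: level=1
  process E: level=1
  process B: level=2
All levels: A:1, B:2, C:1, D:0, E:1

Answer: A:1, B:2, C:1, D:0, E:1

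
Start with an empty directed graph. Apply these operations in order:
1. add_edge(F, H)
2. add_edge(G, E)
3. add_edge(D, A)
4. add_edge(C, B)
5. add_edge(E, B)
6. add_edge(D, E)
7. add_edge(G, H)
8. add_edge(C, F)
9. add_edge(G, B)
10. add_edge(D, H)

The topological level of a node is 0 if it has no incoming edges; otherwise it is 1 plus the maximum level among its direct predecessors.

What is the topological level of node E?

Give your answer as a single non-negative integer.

Op 1: add_edge(F, H). Edges now: 1
Op 2: add_edge(G, E). Edges now: 2
Op 3: add_edge(D, A). Edges now: 3
Op 4: add_edge(C, B). Edges now: 4
Op 5: add_edge(E, B). Edges now: 5
Op 6: add_edge(D, E). Edges now: 6
Op 7: add_edge(G, H). Edges now: 7
Op 8: add_edge(C, F). Edges now: 8
Op 9: add_edge(G, B). Edges now: 9
Op 10: add_edge(D, H). Edges now: 10
Compute levels (Kahn BFS):
  sources (in-degree 0): C, D, G
  process C: level=0
    C->B: in-degree(B)=2, level(B)>=1
    C->F: in-degree(F)=0, level(F)=1, enqueue
  process D: level=0
    D->A: in-degree(A)=0, level(A)=1, enqueue
    D->E: in-degree(E)=1, level(E)>=1
    D->H: in-degree(H)=2, level(H)>=1
  process G: level=0
    G->B: in-degree(B)=1, level(B)>=1
    G->E: in-degree(E)=0, level(E)=1, enqueue
    G->H: in-degree(H)=1, level(H)>=1
  process F: level=1
    F->H: in-degree(H)=0, level(H)=2, enqueue
  process A: level=1
  process E: level=1
    E->B: in-degree(B)=0, level(B)=2, enqueue
  process H: level=2
  process B: level=2
All levels: A:1, B:2, C:0, D:0, E:1, F:1, G:0, H:2
level(E) = 1

Answer: 1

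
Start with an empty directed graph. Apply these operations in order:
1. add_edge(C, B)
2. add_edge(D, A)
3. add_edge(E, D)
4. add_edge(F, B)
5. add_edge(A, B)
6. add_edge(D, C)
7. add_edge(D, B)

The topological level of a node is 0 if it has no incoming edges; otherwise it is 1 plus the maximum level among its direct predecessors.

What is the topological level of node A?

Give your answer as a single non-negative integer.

Answer: 2

Derivation:
Op 1: add_edge(C, B). Edges now: 1
Op 2: add_edge(D, A). Edges now: 2
Op 3: add_edge(E, D). Edges now: 3
Op 4: add_edge(F, B). Edges now: 4
Op 5: add_edge(A, B). Edges now: 5
Op 6: add_edge(D, C). Edges now: 6
Op 7: add_edge(D, B). Edges now: 7
Compute levels (Kahn BFS):
  sources (in-degree 0): E, F
  process E: level=0
    E->D: in-degree(D)=0, level(D)=1, enqueue
  process F: level=0
    F->B: in-degree(B)=3, level(B)>=1
  process D: level=1
    D->A: in-degree(A)=0, level(A)=2, enqueue
    D->B: in-degree(B)=2, level(B)>=2
    D->C: in-degree(C)=0, level(C)=2, enqueue
  process A: level=2
    A->B: in-degree(B)=1, level(B)>=3
  process C: level=2
    C->B: in-degree(B)=0, level(B)=3, enqueue
  process B: level=3
All levels: A:2, B:3, C:2, D:1, E:0, F:0
level(A) = 2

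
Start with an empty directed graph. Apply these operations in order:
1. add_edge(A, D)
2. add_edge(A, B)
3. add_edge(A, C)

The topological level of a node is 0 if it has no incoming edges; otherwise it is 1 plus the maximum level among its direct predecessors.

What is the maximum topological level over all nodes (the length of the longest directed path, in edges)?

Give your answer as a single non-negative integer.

Op 1: add_edge(A, D). Edges now: 1
Op 2: add_edge(A, B). Edges now: 2
Op 3: add_edge(A, C). Edges now: 3
Compute levels (Kahn BFS):
  sources (in-degree 0): A
  process A: level=0
    A->B: in-degree(B)=0, level(B)=1, enqueue
    A->C: in-degree(C)=0, level(C)=1, enqueue
    A->D: in-degree(D)=0, level(D)=1, enqueue
  process B: level=1
  process C: level=1
  process D: level=1
All levels: A:0, B:1, C:1, D:1
max level = 1

Answer: 1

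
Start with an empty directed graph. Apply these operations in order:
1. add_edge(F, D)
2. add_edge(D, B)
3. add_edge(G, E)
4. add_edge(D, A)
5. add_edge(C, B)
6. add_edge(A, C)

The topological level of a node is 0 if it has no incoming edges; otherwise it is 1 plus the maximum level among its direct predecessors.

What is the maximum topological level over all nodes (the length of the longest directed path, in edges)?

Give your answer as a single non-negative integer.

Op 1: add_edge(F, D). Edges now: 1
Op 2: add_edge(D, B). Edges now: 2
Op 3: add_edge(G, E). Edges now: 3
Op 4: add_edge(D, A). Edges now: 4
Op 5: add_edge(C, B). Edges now: 5
Op 6: add_edge(A, C). Edges now: 6
Compute levels (Kahn BFS):
  sources (in-degree 0): F, G
  process F: level=0
    F->D: in-degree(D)=0, level(D)=1, enqueue
  process G: level=0
    G->E: in-degree(E)=0, level(E)=1, enqueue
  process D: level=1
    D->A: in-degree(A)=0, level(A)=2, enqueue
    D->B: in-degree(B)=1, level(B)>=2
  process E: level=1
  process A: level=2
    A->C: in-degree(C)=0, level(C)=3, enqueue
  process C: level=3
    C->B: in-degree(B)=0, level(B)=4, enqueue
  process B: level=4
All levels: A:2, B:4, C:3, D:1, E:1, F:0, G:0
max level = 4

Answer: 4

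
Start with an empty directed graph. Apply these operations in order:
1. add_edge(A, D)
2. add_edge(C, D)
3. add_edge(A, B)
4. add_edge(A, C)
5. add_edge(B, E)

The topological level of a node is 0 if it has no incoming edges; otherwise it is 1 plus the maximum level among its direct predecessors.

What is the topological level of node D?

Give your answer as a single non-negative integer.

Op 1: add_edge(A, D). Edges now: 1
Op 2: add_edge(C, D). Edges now: 2
Op 3: add_edge(A, B). Edges now: 3
Op 4: add_edge(A, C). Edges now: 4
Op 5: add_edge(B, E). Edges now: 5
Compute levels (Kahn BFS):
  sources (in-degree 0): A
  process A: level=0
    A->B: in-degree(B)=0, level(B)=1, enqueue
    A->C: in-degree(C)=0, level(C)=1, enqueue
    A->D: in-degree(D)=1, level(D)>=1
  process B: level=1
    B->E: in-degree(E)=0, level(E)=2, enqueue
  process C: level=1
    C->D: in-degree(D)=0, level(D)=2, enqueue
  process E: level=2
  process D: level=2
All levels: A:0, B:1, C:1, D:2, E:2
level(D) = 2

Answer: 2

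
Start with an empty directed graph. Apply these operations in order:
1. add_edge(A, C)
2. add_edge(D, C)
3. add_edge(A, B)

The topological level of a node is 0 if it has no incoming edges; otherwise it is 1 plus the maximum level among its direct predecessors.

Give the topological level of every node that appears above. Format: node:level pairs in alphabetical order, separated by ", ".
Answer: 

Answer: A:0, B:1, C:1, D:0

Derivation:
Op 1: add_edge(A, C). Edges now: 1
Op 2: add_edge(D, C). Edges now: 2
Op 3: add_edge(A, B). Edges now: 3
Compute levels (Kahn BFS):
  sources (in-degree 0): A, D
  process A: level=0
    A->B: in-degree(B)=0, level(B)=1, enqueue
    A->C: in-degree(C)=1, level(C)>=1
  process D: level=0
    D->C: in-degree(C)=0, level(C)=1, enqueue
  process B: level=1
  process C: level=1
All levels: A:0, B:1, C:1, D:0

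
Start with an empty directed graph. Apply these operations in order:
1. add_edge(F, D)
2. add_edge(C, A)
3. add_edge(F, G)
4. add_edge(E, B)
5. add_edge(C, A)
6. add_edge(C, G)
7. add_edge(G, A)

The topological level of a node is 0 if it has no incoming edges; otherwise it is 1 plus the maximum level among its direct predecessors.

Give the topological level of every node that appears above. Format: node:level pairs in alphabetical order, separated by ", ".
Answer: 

Op 1: add_edge(F, D). Edges now: 1
Op 2: add_edge(C, A). Edges now: 2
Op 3: add_edge(F, G). Edges now: 3
Op 4: add_edge(E, B). Edges now: 4
Op 5: add_edge(C, A) (duplicate, no change). Edges now: 4
Op 6: add_edge(C, G). Edges now: 5
Op 7: add_edge(G, A). Edges now: 6
Compute levels (Kahn BFS):
  sources (in-degree 0): C, E, F
  process C: level=0
    C->A: in-degree(A)=1, level(A)>=1
    C->G: in-degree(G)=1, level(G)>=1
  process E: level=0
    E->B: in-degree(B)=0, level(B)=1, enqueue
  process F: level=0
    F->D: in-degree(D)=0, level(D)=1, enqueue
    F->G: in-degree(G)=0, level(G)=1, enqueue
  process B: level=1
  process D: level=1
  process G: level=1
    G->A: in-degree(A)=0, level(A)=2, enqueue
  process A: level=2
All levels: A:2, B:1, C:0, D:1, E:0, F:0, G:1

Answer: A:2, B:1, C:0, D:1, E:0, F:0, G:1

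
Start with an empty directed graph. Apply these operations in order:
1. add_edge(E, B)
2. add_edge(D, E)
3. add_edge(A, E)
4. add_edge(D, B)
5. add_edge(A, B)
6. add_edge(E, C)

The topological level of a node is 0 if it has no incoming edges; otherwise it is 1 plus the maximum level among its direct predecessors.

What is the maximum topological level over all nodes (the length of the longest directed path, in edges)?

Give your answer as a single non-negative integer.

Op 1: add_edge(E, B). Edges now: 1
Op 2: add_edge(D, E). Edges now: 2
Op 3: add_edge(A, E). Edges now: 3
Op 4: add_edge(D, B). Edges now: 4
Op 5: add_edge(A, B). Edges now: 5
Op 6: add_edge(E, C). Edges now: 6
Compute levels (Kahn BFS):
  sources (in-degree 0): A, D
  process A: level=0
    A->B: in-degree(B)=2, level(B)>=1
    A->E: in-degree(E)=1, level(E)>=1
  process D: level=0
    D->B: in-degree(B)=1, level(B)>=1
    D->E: in-degree(E)=0, level(E)=1, enqueue
  process E: level=1
    E->B: in-degree(B)=0, level(B)=2, enqueue
    E->C: in-degree(C)=0, level(C)=2, enqueue
  process B: level=2
  process C: level=2
All levels: A:0, B:2, C:2, D:0, E:1
max level = 2

Answer: 2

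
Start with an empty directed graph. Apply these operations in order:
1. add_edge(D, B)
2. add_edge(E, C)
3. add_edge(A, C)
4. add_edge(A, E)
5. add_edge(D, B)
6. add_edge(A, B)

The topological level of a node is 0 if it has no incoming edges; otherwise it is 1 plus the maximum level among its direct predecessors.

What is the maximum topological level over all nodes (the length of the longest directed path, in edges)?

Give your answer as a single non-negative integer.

Answer: 2

Derivation:
Op 1: add_edge(D, B). Edges now: 1
Op 2: add_edge(E, C). Edges now: 2
Op 3: add_edge(A, C). Edges now: 3
Op 4: add_edge(A, E). Edges now: 4
Op 5: add_edge(D, B) (duplicate, no change). Edges now: 4
Op 6: add_edge(A, B). Edges now: 5
Compute levels (Kahn BFS):
  sources (in-degree 0): A, D
  process A: level=0
    A->B: in-degree(B)=1, level(B)>=1
    A->C: in-degree(C)=1, level(C)>=1
    A->E: in-degree(E)=0, level(E)=1, enqueue
  process D: level=0
    D->B: in-degree(B)=0, level(B)=1, enqueue
  process E: level=1
    E->C: in-degree(C)=0, level(C)=2, enqueue
  process B: level=1
  process C: level=2
All levels: A:0, B:1, C:2, D:0, E:1
max level = 2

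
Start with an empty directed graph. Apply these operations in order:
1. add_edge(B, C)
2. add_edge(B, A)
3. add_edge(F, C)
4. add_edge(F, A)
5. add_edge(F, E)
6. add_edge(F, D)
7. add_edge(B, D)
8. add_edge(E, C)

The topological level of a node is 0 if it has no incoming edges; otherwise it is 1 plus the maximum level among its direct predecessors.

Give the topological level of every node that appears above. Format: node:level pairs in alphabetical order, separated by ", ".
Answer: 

Answer: A:1, B:0, C:2, D:1, E:1, F:0

Derivation:
Op 1: add_edge(B, C). Edges now: 1
Op 2: add_edge(B, A). Edges now: 2
Op 3: add_edge(F, C). Edges now: 3
Op 4: add_edge(F, A). Edges now: 4
Op 5: add_edge(F, E). Edges now: 5
Op 6: add_edge(F, D). Edges now: 6
Op 7: add_edge(B, D). Edges now: 7
Op 8: add_edge(E, C). Edges now: 8
Compute levels (Kahn BFS):
  sources (in-degree 0): B, F
  process B: level=0
    B->A: in-degree(A)=1, level(A)>=1
    B->C: in-degree(C)=2, level(C)>=1
    B->D: in-degree(D)=1, level(D)>=1
  process F: level=0
    F->A: in-degree(A)=0, level(A)=1, enqueue
    F->C: in-degree(C)=1, level(C)>=1
    F->D: in-degree(D)=0, level(D)=1, enqueue
    F->E: in-degree(E)=0, level(E)=1, enqueue
  process A: level=1
  process D: level=1
  process E: level=1
    E->C: in-degree(C)=0, level(C)=2, enqueue
  process C: level=2
All levels: A:1, B:0, C:2, D:1, E:1, F:0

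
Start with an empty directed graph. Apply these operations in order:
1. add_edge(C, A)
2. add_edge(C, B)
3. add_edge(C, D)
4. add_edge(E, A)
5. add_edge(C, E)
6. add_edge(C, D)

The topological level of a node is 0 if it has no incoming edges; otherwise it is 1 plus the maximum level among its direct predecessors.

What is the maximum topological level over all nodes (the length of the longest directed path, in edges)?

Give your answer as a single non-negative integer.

Op 1: add_edge(C, A). Edges now: 1
Op 2: add_edge(C, B). Edges now: 2
Op 3: add_edge(C, D). Edges now: 3
Op 4: add_edge(E, A). Edges now: 4
Op 5: add_edge(C, E). Edges now: 5
Op 6: add_edge(C, D) (duplicate, no change). Edges now: 5
Compute levels (Kahn BFS):
  sources (in-degree 0): C
  process C: level=0
    C->A: in-degree(A)=1, level(A)>=1
    C->B: in-degree(B)=0, level(B)=1, enqueue
    C->D: in-degree(D)=0, level(D)=1, enqueue
    C->E: in-degree(E)=0, level(E)=1, enqueue
  process B: level=1
  process D: level=1
  process E: level=1
    E->A: in-degree(A)=0, level(A)=2, enqueue
  process A: level=2
All levels: A:2, B:1, C:0, D:1, E:1
max level = 2

Answer: 2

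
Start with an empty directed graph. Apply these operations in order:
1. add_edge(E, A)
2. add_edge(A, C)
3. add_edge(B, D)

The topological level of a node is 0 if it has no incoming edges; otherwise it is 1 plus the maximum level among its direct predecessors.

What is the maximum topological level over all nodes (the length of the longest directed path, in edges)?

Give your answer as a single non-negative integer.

Answer: 2

Derivation:
Op 1: add_edge(E, A). Edges now: 1
Op 2: add_edge(A, C). Edges now: 2
Op 3: add_edge(B, D). Edges now: 3
Compute levels (Kahn BFS):
  sources (in-degree 0): B, E
  process B: level=0
    B->D: in-degree(D)=0, level(D)=1, enqueue
  process E: level=0
    E->A: in-degree(A)=0, level(A)=1, enqueue
  process D: level=1
  process A: level=1
    A->C: in-degree(C)=0, level(C)=2, enqueue
  process C: level=2
All levels: A:1, B:0, C:2, D:1, E:0
max level = 2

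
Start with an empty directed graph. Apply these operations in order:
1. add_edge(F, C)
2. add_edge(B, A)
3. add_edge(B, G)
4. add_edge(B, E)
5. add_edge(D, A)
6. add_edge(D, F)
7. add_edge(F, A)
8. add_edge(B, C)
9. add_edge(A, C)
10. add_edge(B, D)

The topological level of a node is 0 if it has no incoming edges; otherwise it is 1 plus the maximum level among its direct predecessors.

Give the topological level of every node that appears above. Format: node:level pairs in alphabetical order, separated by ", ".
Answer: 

Answer: A:3, B:0, C:4, D:1, E:1, F:2, G:1

Derivation:
Op 1: add_edge(F, C). Edges now: 1
Op 2: add_edge(B, A). Edges now: 2
Op 3: add_edge(B, G). Edges now: 3
Op 4: add_edge(B, E). Edges now: 4
Op 5: add_edge(D, A). Edges now: 5
Op 6: add_edge(D, F). Edges now: 6
Op 7: add_edge(F, A). Edges now: 7
Op 8: add_edge(B, C). Edges now: 8
Op 9: add_edge(A, C). Edges now: 9
Op 10: add_edge(B, D). Edges now: 10
Compute levels (Kahn BFS):
  sources (in-degree 0): B
  process B: level=0
    B->A: in-degree(A)=2, level(A)>=1
    B->C: in-degree(C)=2, level(C)>=1
    B->D: in-degree(D)=0, level(D)=1, enqueue
    B->E: in-degree(E)=0, level(E)=1, enqueue
    B->G: in-degree(G)=0, level(G)=1, enqueue
  process D: level=1
    D->A: in-degree(A)=1, level(A)>=2
    D->F: in-degree(F)=0, level(F)=2, enqueue
  process E: level=1
  process G: level=1
  process F: level=2
    F->A: in-degree(A)=0, level(A)=3, enqueue
    F->C: in-degree(C)=1, level(C)>=3
  process A: level=3
    A->C: in-degree(C)=0, level(C)=4, enqueue
  process C: level=4
All levels: A:3, B:0, C:4, D:1, E:1, F:2, G:1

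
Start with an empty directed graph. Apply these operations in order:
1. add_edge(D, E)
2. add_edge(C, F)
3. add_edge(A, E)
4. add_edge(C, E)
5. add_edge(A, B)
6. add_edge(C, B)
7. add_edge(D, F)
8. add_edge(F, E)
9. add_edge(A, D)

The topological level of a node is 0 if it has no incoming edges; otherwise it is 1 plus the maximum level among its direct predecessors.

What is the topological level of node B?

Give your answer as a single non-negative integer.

Op 1: add_edge(D, E). Edges now: 1
Op 2: add_edge(C, F). Edges now: 2
Op 3: add_edge(A, E). Edges now: 3
Op 4: add_edge(C, E). Edges now: 4
Op 5: add_edge(A, B). Edges now: 5
Op 6: add_edge(C, B). Edges now: 6
Op 7: add_edge(D, F). Edges now: 7
Op 8: add_edge(F, E). Edges now: 8
Op 9: add_edge(A, D). Edges now: 9
Compute levels (Kahn BFS):
  sources (in-degree 0): A, C
  process A: level=0
    A->B: in-degree(B)=1, level(B)>=1
    A->D: in-degree(D)=0, level(D)=1, enqueue
    A->E: in-degree(E)=3, level(E)>=1
  process C: level=0
    C->B: in-degree(B)=0, level(B)=1, enqueue
    C->E: in-degree(E)=2, level(E)>=1
    C->F: in-degree(F)=1, level(F)>=1
  process D: level=1
    D->E: in-degree(E)=1, level(E)>=2
    D->F: in-degree(F)=0, level(F)=2, enqueue
  process B: level=1
  process F: level=2
    F->E: in-degree(E)=0, level(E)=3, enqueue
  process E: level=3
All levels: A:0, B:1, C:0, D:1, E:3, F:2
level(B) = 1

Answer: 1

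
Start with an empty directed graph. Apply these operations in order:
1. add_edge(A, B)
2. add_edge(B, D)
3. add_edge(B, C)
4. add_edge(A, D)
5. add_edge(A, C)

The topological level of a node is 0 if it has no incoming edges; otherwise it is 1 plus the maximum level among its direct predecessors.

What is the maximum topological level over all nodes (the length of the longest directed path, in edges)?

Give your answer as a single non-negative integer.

Op 1: add_edge(A, B). Edges now: 1
Op 2: add_edge(B, D). Edges now: 2
Op 3: add_edge(B, C). Edges now: 3
Op 4: add_edge(A, D). Edges now: 4
Op 5: add_edge(A, C). Edges now: 5
Compute levels (Kahn BFS):
  sources (in-degree 0): A
  process A: level=0
    A->B: in-degree(B)=0, level(B)=1, enqueue
    A->C: in-degree(C)=1, level(C)>=1
    A->D: in-degree(D)=1, level(D)>=1
  process B: level=1
    B->C: in-degree(C)=0, level(C)=2, enqueue
    B->D: in-degree(D)=0, level(D)=2, enqueue
  process C: level=2
  process D: level=2
All levels: A:0, B:1, C:2, D:2
max level = 2

Answer: 2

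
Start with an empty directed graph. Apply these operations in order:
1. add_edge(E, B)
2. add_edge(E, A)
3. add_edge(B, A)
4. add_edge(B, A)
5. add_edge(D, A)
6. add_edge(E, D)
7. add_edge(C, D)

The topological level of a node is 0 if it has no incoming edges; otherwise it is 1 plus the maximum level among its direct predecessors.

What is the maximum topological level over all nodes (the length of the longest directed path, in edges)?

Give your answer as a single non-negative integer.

Answer: 2

Derivation:
Op 1: add_edge(E, B). Edges now: 1
Op 2: add_edge(E, A). Edges now: 2
Op 3: add_edge(B, A). Edges now: 3
Op 4: add_edge(B, A) (duplicate, no change). Edges now: 3
Op 5: add_edge(D, A). Edges now: 4
Op 6: add_edge(E, D). Edges now: 5
Op 7: add_edge(C, D). Edges now: 6
Compute levels (Kahn BFS):
  sources (in-degree 0): C, E
  process C: level=0
    C->D: in-degree(D)=1, level(D)>=1
  process E: level=0
    E->A: in-degree(A)=2, level(A)>=1
    E->B: in-degree(B)=0, level(B)=1, enqueue
    E->D: in-degree(D)=0, level(D)=1, enqueue
  process B: level=1
    B->A: in-degree(A)=1, level(A)>=2
  process D: level=1
    D->A: in-degree(A)=0, level(A)=2, enqueue
  process A: level=2
All levels: A:2, B:1, C:0, D:1, E:0
max level = 2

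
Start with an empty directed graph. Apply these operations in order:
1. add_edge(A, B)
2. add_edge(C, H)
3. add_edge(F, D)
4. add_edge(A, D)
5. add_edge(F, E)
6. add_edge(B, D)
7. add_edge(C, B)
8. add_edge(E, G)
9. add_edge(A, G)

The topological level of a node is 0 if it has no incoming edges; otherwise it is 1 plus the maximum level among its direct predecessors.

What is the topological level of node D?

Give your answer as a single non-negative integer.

Op 1: add_edge(A, B). Edges now: 1
Op 2: add_edge(C, H). Edges now: 2
Op 3: add_edge(F, D). Edges now: 3
Op 4: add_edge(A, D). Edges now: 4
Op 5: add_edge(F, E). Edges now: 5
Op 6: add_edge(B, D). Edges now: 6
Op 7: add_edge(C, B). Edges now: 7
Op 8: add_edge(E, G). Edges now: 8
Op 9: add_edge(A, G). Edges now: 9
Compute levels (Kahn BFS):
  sources (in-degree 0): A, C, F
  process A: level=0
    A->B: in-degree(B)=1, level(B)>=1
    A->D: in-degree(D)=2, level(D)>=1
    A->G: in-degree(G)=1, level(G)>=1
  process C: level=0
    C->B: in-degree(B)=0, level(B)=1, enqueue
    C->H: in-degree(H)=0, level(H)=1, enqueue
  process F: level=0
    F->D: in-degree(D)=1, level(D)>=1
    F->E: in-degree(E)=0, level(E)=1, enqueue
  process B: level=1
    B->D: in-degree(D)=0, level(D)=2, enqueue
  process H: level=1
  process E: level=1
    E->G: in-degree(G)=0, level(G)=2, enqueue
  process D: level=2
  process G: level=2
All levels: A:0, B:1, C:0, D:2, E:1, F:0, G:2, H:1
level(D) = 2

Answer: 2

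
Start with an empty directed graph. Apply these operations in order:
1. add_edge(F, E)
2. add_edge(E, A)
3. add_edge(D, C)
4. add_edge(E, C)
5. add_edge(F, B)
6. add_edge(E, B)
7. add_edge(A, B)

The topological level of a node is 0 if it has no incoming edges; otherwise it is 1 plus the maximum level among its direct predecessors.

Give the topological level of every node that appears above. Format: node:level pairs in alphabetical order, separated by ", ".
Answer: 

Answer: A:2, B:3, C:2, D:0, E:1, F:0

Derivation:
Op 1: add_edge(F, E). Edges now: 1
Op 2: add_edge(E, A). Edges now: 2
Op 3: add_edge(D, C). Edges now: 3
Op 4: add_edge(E, C). Edges now: 4
Op 5: add_edge(F, B). Edges now: 5
Op 6: add_edge(E, B). Edges now: 6
Op 7: add_edge(A, B). Edges now: 7
Compute levels (Kahn BFS):
  sources (in-degree 0): D, F
  process D: level=0
    D->C: in-degree(C)=1, level(C)>=1
  process F: level=0
    F->B: in-degree(B)=2, level(B)>=1
    F->E: in-degree(E)=0, level(E)=1, enqueue
  process E: level=1
    E->A: in-degree(A)=0, level(A)=2, enqueue
    E->B: in-degree(B)=1, level(B)>=2
    E->C: in-degree(C)=0, level(C)=2, enqueue
  process A: level=2
    A->B: in-degree(B)=0, level(B)=3, enqueue
  process C: level=2
  process B: level=3
All levels: A:2, B:3, C:2, D:0, E:1, F:0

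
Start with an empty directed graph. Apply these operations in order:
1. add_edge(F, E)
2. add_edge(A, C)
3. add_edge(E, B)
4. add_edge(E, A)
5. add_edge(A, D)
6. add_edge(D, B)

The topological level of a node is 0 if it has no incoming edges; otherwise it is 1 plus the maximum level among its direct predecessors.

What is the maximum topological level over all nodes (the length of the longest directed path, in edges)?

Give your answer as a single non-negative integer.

Op 1: add_edge(F, E). Edges now: 1
Op 2: add_edge(A, C). Edges now: 2
Op 3: add_edge(E, B). Edges now: 3
Op 4: add_edge(E, A). Edges now: 4
Op 5: add_edge(A, D). Edges now: 5
Op 6: add_edge(D, B). Edges now: 6
Compute levels (Kahn BFS):
  sources (in-degree 0): F
  process F: level=0
    F->E: in-degree(E)=0, level(E)=1, enqueue
  process E: level=1
    E->A: in-degree(A)=0, level(A)=2, enqueue
    E->B: in-degree(B)=1, level(B)>=2
  process A: level=2
    A->C: in-degree(C)=0, level(C)=3, enqueue
    A->D: in-degree(D)=0, level(D)=3, enqueue
  process C: level=3
  process D: level=3
    D->B: in-degree(B)=0, level(B)=4, enqueue
  process B: level=4
All levels: A:2, B:4, C:3, D:3, E:1, F:0
max level = 4

Answer: 4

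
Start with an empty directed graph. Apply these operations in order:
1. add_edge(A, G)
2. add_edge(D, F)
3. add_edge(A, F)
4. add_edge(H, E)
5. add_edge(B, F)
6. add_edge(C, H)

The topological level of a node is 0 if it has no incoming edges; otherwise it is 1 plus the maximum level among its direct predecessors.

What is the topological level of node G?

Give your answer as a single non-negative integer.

Answer: 1

Derivation:
Op 1: add_edge(A, G). Edges now: 1
Op 2: add_edge(D, F). Edges now: 2
Op 3: add_edge(A, F). Edges now: 3
Op 4: add_edge(H, E). Edges now: 4
Op 5: add_edge(B, F). Edges now: 5
Op 6: add_edge(C, H). Edges now: 6
Compute levels (Kahn BFS):
  sources (in-degree 0): A, B, C, D
  process A: level=0
    A->F: in-degree(F)=2, level(F)>=1
    A->G: in-degree(G)=0, level(G)=1, enqueue
  process B: level=0
    B->F: in-degree(F)=1, level(F)>=1
  process C: level=0
    C->H: in-degree(H)=0, level(H)=1, enqueue
  process D: level=0
    D->F: in-degree(F)=0, level(F)=1, enqueue
  process G: level=1
  process H: level=1
    H->E: in-degree(E)=0, level(E)=2, enqueue
  process F: level=1
  process E: level=2
All levels: A:0, B:0, C:0, D:0, E:2, F:1, G:1, H:1
level(G) = 1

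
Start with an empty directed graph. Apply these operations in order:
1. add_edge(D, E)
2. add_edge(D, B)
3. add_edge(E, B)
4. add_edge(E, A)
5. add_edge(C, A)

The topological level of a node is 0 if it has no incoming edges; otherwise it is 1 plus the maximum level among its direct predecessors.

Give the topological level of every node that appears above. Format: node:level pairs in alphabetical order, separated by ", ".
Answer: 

Op 1: add_edge(D, E). Edges now: 1
Op 2: add_edge(D, B). Edges now: 2
Op 3: add_edge(E, B). Edges now: 3
Op 4: add_edge(E, A). Edges now: 4
Op 5: add_edge(C, A). Edges now: 5
Compute levels (Kahn BFS):
  sources (in-degree 0): C, D
  process C: level=0
    C->A: in-degree(A)=1, level(A)>=1
  process D: level=0
    D->B: in-degree(B)=1, level(B)>=1
    D->E: in-degree(E)=0, level(E)=1, enqueue
  process E: level=1
    E->A: in-degree(A)=0, level(A)=2, enqueue
    E->B: in-degree(B)=0, level(B)=2, enqueue
  process A: level=2
  process B: level=2
All levels: A:2, B:2, C:0, D:0, E:1

Answer: A:2, B:2, C:0, D:0, E:1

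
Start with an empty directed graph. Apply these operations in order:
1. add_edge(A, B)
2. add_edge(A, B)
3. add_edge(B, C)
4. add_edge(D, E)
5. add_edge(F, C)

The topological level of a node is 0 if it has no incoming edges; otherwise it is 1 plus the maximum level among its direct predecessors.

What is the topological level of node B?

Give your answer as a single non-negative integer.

Op 1: add_edge(A, B). Edges now: 1
Op 2: add_edge(A, B) (duplicate, no change). Edges now: 1
Op 3: add_edge(B, C). Edges now: 2
Op 4: add_edge(D, E). Edges now: 3
Op 5: add_edge(F, C). Edges now: 4
Compute levels (Kahn BFS):
  sources (in-degree 0): A, D, F
  process A: level=0
    A->B: in-degree(B)=0, level(B)=1, enqueue
  process D: level=0
    D->E: in-degree(E)=0, level(E)=1, enqueue
  process F: level=0
    F->C: in-degree(C)=1, level(C)>=1
  process B: level=1
    B->C: in-degree(C)=0, level(C)=2, enqueue
  process E: level=1
  process C: level=2
All levels: A:0, B:1, C:2, D:0, E:1, F:0
level(B) = 1

Answer: 1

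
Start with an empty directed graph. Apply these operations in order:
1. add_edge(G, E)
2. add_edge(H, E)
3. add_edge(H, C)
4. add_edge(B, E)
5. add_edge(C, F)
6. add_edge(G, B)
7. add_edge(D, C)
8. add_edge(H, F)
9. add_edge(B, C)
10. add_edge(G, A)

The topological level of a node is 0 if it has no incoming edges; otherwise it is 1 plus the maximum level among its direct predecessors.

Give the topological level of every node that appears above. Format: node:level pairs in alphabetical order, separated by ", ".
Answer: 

Answer: A:1, B:1, C:2, D:0, E:2, F:3, G:0, H:0

Derivation:
Op 1: add_edge(G, E). Edges now: 1
Op 2: add_edge(H, E). Edges now: 2
Op 3: add_edge(H, C). Edges now: 3
Op 4: add_edge(B, E). Edges now: 4
Op 5: add_edge(C, F). Edges now: 5
Op 6: add_edge(G, B). Edges now: 6
Op 7: add_edge(D, C). Edges now: 7
Op 8: add_edge(H, F). Edges now: 8
Op 9: add_edge(B, C). Edges now: 9
Op 10: add_edge(G, A). Edges now: 10
Compute levels (Kahn BFS):
  sources (in-degree 0): D, G, H
  process D: level=0
    D->C: in-degree(C)=2, level(C)>=1
  process G: level=0
    G->A: in-degree(A)=0, level(A)=1, enqueue
    G->B: in-degree(B)=0, level(B)=1, enqueue
    G->E: in-degree(E)=2, level(E)>=1
  process H: level=0
    H->C: in-degree(C)=1, level(C)>=1
    H->E: in-degree(E)=1, level(E)>=1
    H->F: in-degree(F)=1, level(F)>=1
  process A: level=1
  process B: level=1
    B->C: in-degree(C)=0, level(C)=2, enqueue
    B->E: in-degree(E)=0, level(E)=2, enqueue
  process C: level=2
    C->F: in-degree(F)=0, level(F)=3, enqueue
  process E: level=2
  process F: level=3
All levels: A:1, B:1, C:2, D:0, E:2, F:3, G:0, H:0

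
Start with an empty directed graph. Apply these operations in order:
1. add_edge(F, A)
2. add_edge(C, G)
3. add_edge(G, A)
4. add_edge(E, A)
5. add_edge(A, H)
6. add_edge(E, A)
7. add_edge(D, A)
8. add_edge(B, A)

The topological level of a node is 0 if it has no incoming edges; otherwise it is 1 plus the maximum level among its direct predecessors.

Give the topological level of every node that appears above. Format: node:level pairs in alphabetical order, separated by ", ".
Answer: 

Op 1: add_edge(F, A). Edges now: 1
Op 2: add_edge(C, G). Edges now: 2
Op 3: add_edge(G, A). Edges now: 3
Op 4: add_edge(E, A). Edges now: 4
Op 5: add_edge(A, H). Edges now: 5
Op 6: add_edge(E, A) (duplicate, no change). Edges now: 5
Op 7: add_edge(D, A). Edges now: 6
Op 8: add_edge(B, A). Edges now: 7
Compute levels (Kahn BFS):
  sources (in-degree 0): B, C, D, E, F
  process B: level=0
    B->A: in-degree(A)=4, level(A)>=1
  process C: level=0
    C->G: in-degree(G)=0, level(G)=1, enqueue
  process D: level=0
    D->A: in-degree(A)=3, level(A)>=1
  process E: level=0
    E->A: in-degree(A)=2, level(A)>=1
  process F: level=0
    F->A: in-degree(A)=1, level(A)>=1
  process G: level=1
    G->A: in-degree(A)=0, level(A)=2, enqueue
  process A: level=2
    A->H: in-degree(H)=0, level(H)=3, enqueue
  process H: level=3
All levels: A:2, B:0, C:0, D:0, E:0, F:0, G:1, H:3

Answer: A:2, B:0, C:0, D:0, E:0, F:0, G:1, H:3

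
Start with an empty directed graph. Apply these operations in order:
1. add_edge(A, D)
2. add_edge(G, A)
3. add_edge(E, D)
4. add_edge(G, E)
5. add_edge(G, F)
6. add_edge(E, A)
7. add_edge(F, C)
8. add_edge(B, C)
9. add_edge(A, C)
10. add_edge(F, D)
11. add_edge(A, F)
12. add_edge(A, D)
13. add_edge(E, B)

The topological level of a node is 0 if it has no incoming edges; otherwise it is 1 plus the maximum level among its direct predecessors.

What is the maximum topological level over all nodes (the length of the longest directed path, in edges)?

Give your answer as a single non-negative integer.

Answer: 4

Derivation:
Op 1: add_edge(A, D). Edges now: 1
Op 2: add_edge(G, A). Edges now: 2
Op 3: add_edge(E, D). Edges now: 3
Op 4: add_edge(G, E). Edges now: 4
Op 5: add_edge(G, F). Edges now: 5
Op 6: add_edge(E, A). Edges now: 6
Op 7: add_edge(F, C). Edges now: 7
Op 8: add_edge(B, C). Edges now: 8
Op 9: add_edge(A, C). Edges now: 9
Op 10: add_edge(F, D). Edges now: 10
Op 11: add_edge(A, F). Edges now: 11
Op 12: add_edge(A, D) (duplicate, no change). Edges now: 11
Op 13: add_edge(E, B). Edges now: 12
Compute levels (Kahn BFS):
  sources (in-degree 0): G
  process G: level=0
    G->A: in-degree(A)=1, level(A)>=1
    G->E: in-degree(E)=0, level(E)=1, enqueue
    G->F: in-degree(F)=1, level(F)>=1
  process E: level=1
    E->A: in-degree(A)=0, level(A)=2, enqueue
    E->B: in-degree(B)=0, level(B)=2, enqueue
    E->D: in-degree(D)=2, level(D)>=2
  process A: level=2
    A->C: in-degree(C)=2, level(C)>=3
    A->D: in-degree(D)=1, level(D)>=3
    A->F: in-degree(F)=0, level(F)=3, enqueue
  process B: level=2
    B->C: in-degree(C)=1, level(C)>=3
  process F: level=3
    F->C: in-degree(C)=0, level(C)=4, enqueue
    F->D: in-degree(D)=0, level(D)=4, enqueue
  process C: level=4
  process D: level=4
All levels: A:2, B:2, C:4, D:4, E:1, F:3, G:0
max level = 4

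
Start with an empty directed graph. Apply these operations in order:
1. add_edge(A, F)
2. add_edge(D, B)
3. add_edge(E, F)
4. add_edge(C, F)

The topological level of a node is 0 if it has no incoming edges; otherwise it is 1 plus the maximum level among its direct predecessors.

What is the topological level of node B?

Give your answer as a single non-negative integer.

Op 1: add_edge(A, F). Edges now: 1
Op 2: add_edge(D, B). Edges now: 2
Op 3: add_edge(E, F). Edges now: 3
Op 4: add_edge(C, F). Edges now: 4
Compute levels (Kahn BFS):
  sources (in-degree 0): A, C, D, E
  process A: level=0
    A->F: in-degree(F)=2, level(F)>=1
  process C: level=0
    C->F: in-degree(F)=1, level(F)>=1
  process D: level=0
    D->B: in-degree(B)=0, level(B)=1, enqueue
  process E: level=0
    E->F: in-degree(F)=0, level(F)=1, enqueue
  process B: level=1
  process F: level=1
All levels: A:0, B:1, C:0, D:0, E:0, F:1
level(B) = 1

Answer: 1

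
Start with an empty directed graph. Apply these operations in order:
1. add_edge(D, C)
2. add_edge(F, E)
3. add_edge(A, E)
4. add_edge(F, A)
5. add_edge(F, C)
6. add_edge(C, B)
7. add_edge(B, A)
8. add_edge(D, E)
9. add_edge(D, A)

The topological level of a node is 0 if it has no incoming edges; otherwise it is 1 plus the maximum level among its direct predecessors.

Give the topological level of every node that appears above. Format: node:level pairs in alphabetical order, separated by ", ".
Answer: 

Answer: A:3, B:2, C:1, D:0, E:4, F:0

Derivation:
Op 1: add_edge(D, C). Edges now: 1
Op 2: add_edge(F, E). Edges now: 2
Op 3: add_edge(A, E). Edges now: 3
Op 4: add_edge(F, A). Edges now: 4
Op 5: add_edge(F, C). Edges now: 5
Op 6: add_edge(C, B). Edges now: 6
Op 7: add_edge(B, A). Edges now: 7
Op 8: add_edge(D, E). Edges now: 8
Op 9: add_edge(D, A). Edges now: 9
Compute levels (Kahn BFS):
  sources (in-degree 0): D, F
  process D: level=0
    D->A: in-degree(A)=2, level(A)>=1
    D->C: in-degree(C)=1, level(C)>=1
    D->E: in-degree(E)=2, level(E)>=1
  process F: level=0
    F->A: in-degree(A)=1, level(A)>=1
    F->C: in-degree(C)=0, level(C)=1, enqueue
    F->E: in-degree(E)=1, level(E)>=1
  process C: level=1
    C->B: in-degree(B)=0, level(B)=2, enqueue
  process B: level=2
    B->A: in-degree(A)=0, level(A)=3, enqueue
  process A: level=3
    A->E: in-degree(E)=0, level(E)=4, enqueue
  process E: level=4
All levels: A:3, B:2, C:1, D:0, E:4, F:0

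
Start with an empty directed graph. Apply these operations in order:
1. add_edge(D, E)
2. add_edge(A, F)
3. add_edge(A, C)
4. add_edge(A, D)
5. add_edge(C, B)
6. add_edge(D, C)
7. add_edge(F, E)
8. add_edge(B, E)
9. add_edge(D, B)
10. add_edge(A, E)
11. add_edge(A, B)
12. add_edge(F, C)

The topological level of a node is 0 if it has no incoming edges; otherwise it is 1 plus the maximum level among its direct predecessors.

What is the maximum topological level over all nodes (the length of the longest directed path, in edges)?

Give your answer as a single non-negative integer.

Op 1: add_edge(D, E). Edges now: 1
Op 2: add_edge(A, F). Edges now: 2
Op 3: add_edge(A, C). Edges now: 3
Op 4: add_edge(A, D). Edges now: 4
Op 5: add_edge(C, B). Edges now: 5
Op 6: add_edge(D, C). Edges now: 6
Op 7: add_edge(F, E). Edges now: 7
Op 8: add_edge(B, E). Edges now: 8
Op 9: add_edge(D, B). Edges now: 9
Op 10: add_edge(A, E). Edges now: 10
Op 11: add_edge(A, B). Edges now: 11
Op 12: add_edge(F, C). Edges now: 12
Compute levels (Kahn BFS):
  sources (in-degree 0): A
  process A: level=0
    A->B: in-degree(B)=2, level(B)>=1
    A->C: in-degree(C)=2, level(C)>=1
    A->D: in-degree(D)=0, level(D)=1, enqueue
    A->E: in-degree(E)=3, level(E)>=1
    A->F: in-degree(F)=0, level(F)=1, enqueue
  process D: level=1
    D->B: in-degree(B)=1, level(B)>=2
    D->C: in-degree(C)=1, level(C)>=2
    D->E: in-degree(E)=2, level(E)>=2
  process F: level=1
    F->C: in-degree(C)=0, level(C)=2, enqueue
    F->E: in-degree(E)=1, level(E)>=2
  process C: level=2
    C->B: in-degree(B)=0, level(B)=3, enqueue
  process B: level=3
    B->E: in-degree(E)=0, level(E)=4, enqueue
  process E: level=4
All levels: A:0, B:3, C:2, D:1, E:4, F:1
max level = 4

Answer: 4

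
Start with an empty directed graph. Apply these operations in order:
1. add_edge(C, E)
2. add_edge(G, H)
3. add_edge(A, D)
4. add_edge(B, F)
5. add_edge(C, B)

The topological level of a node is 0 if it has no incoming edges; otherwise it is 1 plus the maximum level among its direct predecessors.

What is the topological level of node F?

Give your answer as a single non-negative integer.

Answer: 2

Derivation:
Op 1: add_edge(C, E). Edges now: 1
Op 2: add_edge(G, H). Edges now: 2
Op 3: add_edge(A, D). Edges now: 3
Op 4: add_edge(B, F). Edges now: 4
Op 5: add_edge(C, B). Edges now: 5
Compute levels (Kahn BFS):
  sources (in-degree 0): A, C, G
  process A: level=0
    A->D: in-degree(D)=0, level(D)=1, enqueue
  process C: level=0
    C->B: in-degree(B)=0, level(B)=1, enqueue
    C->E: in-degree(E)=0, level(E)=1, enqueue
  process G: level=0
    G->H: in-degree(H)=0, level(H)=1, enqueue
  process D: level=1
  process B: level=1
    B->F: in-degree(F)=0, level(F)=2, enqueue
  process E: level=1
  process H: level=1
  process F: level=2
All levels: A:0, B:1, C:0, D:1, E:1, F:2, G:0, H:1
level(F) = 2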